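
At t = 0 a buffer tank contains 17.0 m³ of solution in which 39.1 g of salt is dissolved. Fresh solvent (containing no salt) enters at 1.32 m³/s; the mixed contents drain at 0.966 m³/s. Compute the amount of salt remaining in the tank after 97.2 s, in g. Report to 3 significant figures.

1.91 g

Total volume: dV/dt = Q_in − Q_out = 0.35400 m³/s, so V(t) = 17.0 + 0.35400 t and V(97.2) = 51.409 m³.
No salt enters, so dm/dt = −Q_out · (m/V).
dm/m = −Q_out dt/(V₀ + 0.35400 t); integrating gives ln(m/m₀) = −(Q_out/(Q_in−Q_out)) ln(V/V₀).
m = m₀ (V₀/V)^(Q_out/(Q_in−Q_out)) = 39.1 × (17.0/51.409)^(2.7288) = 1.9087 g.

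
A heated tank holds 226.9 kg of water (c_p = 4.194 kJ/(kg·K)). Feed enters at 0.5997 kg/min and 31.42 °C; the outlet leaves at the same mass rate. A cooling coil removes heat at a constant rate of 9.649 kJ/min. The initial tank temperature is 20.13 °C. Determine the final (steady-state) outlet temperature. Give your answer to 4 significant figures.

M c_p dT/dt = ṁ c_p (T_in − T) − Q̇.
At steady state dT/dt = 0 ⇒ T_ss = T_in − Q̇/(ṁ c_p) = 31.42 − 9.649/(0.5997·4.194) = 27.5836 °C.

27.58 °C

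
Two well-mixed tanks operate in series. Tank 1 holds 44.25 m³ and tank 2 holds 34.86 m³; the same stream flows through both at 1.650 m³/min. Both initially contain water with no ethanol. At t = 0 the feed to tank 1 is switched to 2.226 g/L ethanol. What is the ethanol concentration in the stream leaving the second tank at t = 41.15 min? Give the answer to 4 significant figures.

1.143 g/L

Species balance on tank i: dCᵢ/dt = (Cᵢ₋₁ − Cᵢ)/τᵢ with τᵢ = Vᵢ/Q.
τ₁ = 44.25/1.650 = 26.8182 min; τ₂ = 34.86/1.650 = 21.1273 min.
Solving the cascade with C₁(0)=C₂(0)=0 gives C₂(t) = C_in[1 − (τ₁ e^(−t/τ₁) − τ₂ e^(−t/τ₂))/(τ₁ − τ₂)].
At t = 41.15: e^(−t/τ₁) = 0.215584, e^(−t/τ₂) = 0.142599.
C₂ = 2.226·[1 − (26.8182·0.215584 − 21.1273·0.142599)/(5.69091)] = 2.226·0.513464 = 1.14297 g/L.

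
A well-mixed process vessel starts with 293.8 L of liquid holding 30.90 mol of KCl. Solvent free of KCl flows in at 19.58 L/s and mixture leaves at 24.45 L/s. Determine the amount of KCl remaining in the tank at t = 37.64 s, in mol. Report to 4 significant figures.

0.2279 mol

Total volume: dV/dt = Q_in − Q_out = -4.87000 L/s, so V(t) = 293.8 − 4.87000 t and V(37.64) = 110.493 L.
No KCl enters, so dm/dt = −Q_out · (m/V).
Separate: dm/m = −Q_out dt/V(t) ⇒ ln(m/m₀) = −(Q_out/(Q_in−Q_out)) ln(V/V₀).
m = m₀ (V₀/V)^(Q_out/(Q_in−Q_out)) = 30.90 × (293.8/110.493)^(-5.02053) = 0.227854 mol.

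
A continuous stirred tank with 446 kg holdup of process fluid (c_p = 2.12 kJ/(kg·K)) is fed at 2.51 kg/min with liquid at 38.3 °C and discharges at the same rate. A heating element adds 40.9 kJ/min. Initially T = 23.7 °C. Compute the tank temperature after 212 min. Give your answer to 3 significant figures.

39.2 °C

Heat balance on the well-mixed liquid: M c_p dT/dt = ṁ c_p (T_in − T) + 40.9.
τ = M/ṁ = 177.69 min; T_ss = T_in + Q̇/(ṁ c_p) = 38.3 + 40.9/(2.51·2.12) = 45.986 °C.
This is linear first-order; T(t) = T_ss + (T₀ − T_ss) e^(−t/τ).
T(212) = 45.986 + (-22.286)·e^(−212/177.69) = 45.986 + (-22.286)·0.30328 = 39.227 °C.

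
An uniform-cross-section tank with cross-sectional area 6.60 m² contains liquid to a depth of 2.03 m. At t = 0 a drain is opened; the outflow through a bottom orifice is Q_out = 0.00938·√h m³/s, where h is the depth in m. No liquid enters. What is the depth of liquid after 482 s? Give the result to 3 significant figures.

A dh/dt = −Q_out = −0.00938 √h.
Separate and integrate: 2(√h − √h₀) = −(0.00938/A) t.
√h = √2.03 − 0.00938·482/(2·6.60) = 1.4248 − 0.34251 = 1.0823.
h = 1.0823² = 1.1713 m.

1.17 m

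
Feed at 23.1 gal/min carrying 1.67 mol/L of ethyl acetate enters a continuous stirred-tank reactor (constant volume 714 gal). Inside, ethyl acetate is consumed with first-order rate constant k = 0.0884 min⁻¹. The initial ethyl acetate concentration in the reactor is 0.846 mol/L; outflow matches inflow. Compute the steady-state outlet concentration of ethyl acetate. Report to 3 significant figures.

0.447 mol/L

Accumulation = in − out − consumed: V dC/dt = Q C_in − Q C − k V C.
At steady state: 0 = Q C_in − (Q + kV) C_ss, so C_ss = Q C_in/(Q + kV).
C_ss = 23.1·1.67/(23.1 + 0.0884·714) = 38.577/86.218 = 0.44744 mol/L.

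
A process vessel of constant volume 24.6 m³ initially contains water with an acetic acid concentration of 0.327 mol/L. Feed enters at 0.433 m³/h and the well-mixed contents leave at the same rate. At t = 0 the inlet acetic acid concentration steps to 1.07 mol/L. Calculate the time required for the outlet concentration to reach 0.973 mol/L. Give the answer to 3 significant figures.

Mass balance on the solute (V constant): V dC/dt = Q(C_in − C), so τ = V/Q = 56.813 h.
C(t) = C_in + (C₀ − C_in) e^(−t/τ). Set C = 0.973 and solve for t:
e^(−t/τ) = (C − C_in)/(C₀ − C_in) = (0.973 − 1.07)/(0.327 − 1.07) = 0.13055
t = −τ ln(…) = 56.813 × 2.0360 = 115.67 h.

116 h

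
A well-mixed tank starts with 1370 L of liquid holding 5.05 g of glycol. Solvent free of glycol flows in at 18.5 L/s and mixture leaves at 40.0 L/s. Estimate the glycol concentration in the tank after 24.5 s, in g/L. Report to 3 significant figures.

0.00243 g/L

Let m(t) be the amount of glycol. Volume: V(t) = V₀ + (Q_in − Q_out) t = 1370 − 21.500 t; V(24.5) = 843.25 L.
No glycol enters, so dm/dt = −Q_out · (m/V).
Separate: dm/m = −Q_out dt/V(t) ⇒ ln(m/m₀) = −(Q_out/(Q_in−Q_out)) ln(V/V₀).
m = m₀ (V₀/V)^(Q_out/(Q_in−Q_out)) = 5.05 × (1370/843.25)^(-1.8605) = 2.0473 g.
C = m/V = 2.0473/843.25 = 0.0024278 g/L.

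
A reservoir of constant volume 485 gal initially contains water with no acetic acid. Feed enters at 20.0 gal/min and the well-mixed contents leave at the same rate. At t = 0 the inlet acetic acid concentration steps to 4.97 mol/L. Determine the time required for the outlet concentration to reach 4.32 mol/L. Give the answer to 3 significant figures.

49.3 min

Species balance: V dC/dt = Q(C_in − C) ⇒ τ = V/Q = 24.250 min.
C(t) = C_in + (C₀ − C_in) e^(−t/τ). Set C = 4.32 and solve for t:
e^(−t/τ) = (C − C_in)/(C₀ − C_in) = (4.32 − 4.97)/(0 − 4.97) = 0.13078
t = −τ ln(…) = 24.250 × 2.0342 = 49.329 min.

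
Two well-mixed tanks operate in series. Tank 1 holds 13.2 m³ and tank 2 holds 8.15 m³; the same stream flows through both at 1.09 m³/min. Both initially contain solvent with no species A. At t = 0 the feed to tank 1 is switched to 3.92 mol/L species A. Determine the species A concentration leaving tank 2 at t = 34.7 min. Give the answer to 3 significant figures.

Species balance on tank i: dCᵢ/dt = (Cᵢ₋₁ − Cᵢ)/τᵢ with τᵢ = Vᵢ/Q.
τ₁ = 13.2/1.09 = 12.110 min; τ₂ = 8.15/1.09 = 7.4771 min.
Tank 1: C₁ = C_in(1 − e^(−t/τ₁)). Tank 2 (τ₁ ≠ τ₂): C₂ = C_in[1 − (τ₁ e^(−t/τ₁) − τ₂ e^(−t/τ₂))/(τ₁ − τ₂)].
At t = 34.7: e^(−t/τ₁) = 0.056962, e^(−t/τ₂) = 0.0096494.
C₂ = 3.92·[1 − (12.110·0.056962 − 7.4771·0.0096494)/(4.6330)] = 3.92·0.86668 = 3.3974 mol/L.

3.40 mol/L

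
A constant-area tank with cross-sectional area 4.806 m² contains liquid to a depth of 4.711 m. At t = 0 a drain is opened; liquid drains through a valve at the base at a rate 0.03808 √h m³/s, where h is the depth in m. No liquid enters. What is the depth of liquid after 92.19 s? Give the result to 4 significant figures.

Volume balance on the tank: A dh/dt = −0.03808 √h.
Separate and integrate: 2(√h − √h₀) = −(0.03808/A) t.
√h = √4.711 − 0.03808·92.19/(2·4.806) = 2.17048 − 0.365230 = 1.80525.
h = 1.80525² = 3.25894 m.

3.259 m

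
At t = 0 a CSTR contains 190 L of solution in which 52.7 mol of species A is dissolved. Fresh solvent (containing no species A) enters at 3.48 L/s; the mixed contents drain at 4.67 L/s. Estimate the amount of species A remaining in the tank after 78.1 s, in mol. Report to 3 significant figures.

Total volume: dV/dt = Q_in − Q_out = -1.1900 L/s, so V(t) = 190 − 1.1900 t and V(78.1) = 97.061 L.
No species A enters, so dm/dt = −Q_out · (m/V).
Separate: dm/m = −Q_out dt/V(t) ⇒ ln(m/m₀) = −(Q_out/(Q_in−Q_out)) ln(V/V₀).
m = m₀ (V₀/V)^(Q_out/(Q_in−Q_out)) = 52.7 × (190/97.061)^(-3.9244) = 3.7760 mol.

3.78 mol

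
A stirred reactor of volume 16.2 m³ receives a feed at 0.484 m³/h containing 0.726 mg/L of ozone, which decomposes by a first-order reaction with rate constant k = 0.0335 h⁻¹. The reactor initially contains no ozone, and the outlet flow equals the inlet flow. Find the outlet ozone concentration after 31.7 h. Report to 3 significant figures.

Accumulation = in − out − consumed: V dC/dt = Q C_in − Q C − k V C.
dC/dt = (Q/V) C_in − (Q/V + k) C; effective rate a = Q/V + k = 0.029877 + 0.0335 = 0.063377 h⁻¹.
C_ss = Q C_in/(Q + kV) = 0.34225 mg/L; C(t) = C_ss + (C₀ − C_ss) e^(−a t).
C(31.7) = 0.34225 + (-0.34225)·e^(−0.063377·31.7) = 0.34225 + (-0.34225)·0.13412 = 0.29634 mg/L.

0.296 mg/L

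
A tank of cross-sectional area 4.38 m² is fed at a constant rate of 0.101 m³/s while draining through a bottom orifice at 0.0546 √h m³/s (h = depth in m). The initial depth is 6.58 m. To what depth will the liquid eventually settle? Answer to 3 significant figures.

Level balance: A dh/dt = 0.101 − 0.0546 √h. Setting dh/dt = 0:
Q_in = 0.0546 √h_ss ⇒ √h_ss = 0.101/0.0546 = 1.8498.
h_ss = 1.8498² = 3.4218 m. (Since h₀ = 6.58 m > h_ss, the level will fall toward this value.)

3.42 m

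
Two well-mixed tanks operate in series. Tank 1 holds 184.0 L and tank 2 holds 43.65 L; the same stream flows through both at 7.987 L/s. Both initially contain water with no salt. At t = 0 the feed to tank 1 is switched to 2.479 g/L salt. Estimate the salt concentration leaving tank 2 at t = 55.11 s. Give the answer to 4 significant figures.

2.182 g/L

Each tank obeys Vᵢ dCᵢ/dt = Q(Cᵢ₋₁ − Cᵢ), so τᵢ = Vᵢ/Q.
τ₁ = 184.0/7.987 = 23.0374 s; τ₂ = 43.65/7.987 = 5.46513 s.
Solving the cascade with C₁(0)=C₂(0)=0 gives C₂(t) = C_in[1 − (τ₁ e^(−t/τ₁) − τ₂ e^(−t/τ₂))/(τ₁ − τ₂)].
At t = 55.11: e^(−t/τ₁) = 0.0914289, e^(−t/τ₂) = 4.17450e-05.
C₂ = 2.479·[1 − (23.0374·0.0914289 − 5.46513·4.17450e-05)/(17.5723)] = 2.479·0.880149 = 2.18189 g/L.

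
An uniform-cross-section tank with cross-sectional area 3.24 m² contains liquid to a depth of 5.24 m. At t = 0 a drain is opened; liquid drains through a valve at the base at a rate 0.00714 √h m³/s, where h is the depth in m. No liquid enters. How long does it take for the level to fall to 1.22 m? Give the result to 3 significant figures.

1080 s

Unsteady balance on liquid volume: A dh/dt = −0.00714 √h.
This is separable: 2 d(√h)/dt = −0.00714/A, so √h = √h₀ − (0.00714/(2A)) t.
t = 2A(√h₀ − √h)/0.00714 = 2·3.24·(√5.24 − √1.22)/0.00714
  = 6.4800 × (2.2891 − 1.1045) / 0.00714 = 1075.1 s.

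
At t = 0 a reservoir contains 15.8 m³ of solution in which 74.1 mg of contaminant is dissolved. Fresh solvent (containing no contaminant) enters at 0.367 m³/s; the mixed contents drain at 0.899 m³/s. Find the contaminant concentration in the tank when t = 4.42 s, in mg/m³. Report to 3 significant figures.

Total volume: dV/dt = Q_in − Q_out = -0.53200 m³/s, so V(t) = 15.8 − 0.53200 t and V(4.42) = 13.449 m³.
Species balance (pure solvent in): dm/dt = −Q_out · m/V(t).
Separate: dm/m = −Q_out dt/V(t) ⇒ ln(m/m₀) = −(Q_out/(Q_in−Q_out)) ln(V/V₀).
m = m₀ (V₀/V)^(Q_out/(Q_in−Q_out)) = 74.1 × (15.8/13.449)^(-1.6898) = 56.437 mg.
C = m/V = 56.437/13.449 = 4.1965 mg/m³.

4.20 mg/m³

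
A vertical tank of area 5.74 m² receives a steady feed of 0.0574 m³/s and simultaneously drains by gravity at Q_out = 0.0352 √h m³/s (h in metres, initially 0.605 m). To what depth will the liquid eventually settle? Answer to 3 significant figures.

2.66 m

Accumulation of liquid (constant cross-section A): A dh/dt = Q_in − 0.0352 √h. At steady state dh/dt = 0:
Q_in = 0.0352 √h_ss ⇒ √h_ss = 0.0574/0.0352 = 1.6307.
h_ss = 1.6307² = 2.6591 m. (Since h₀ = 0.605 m < h_ss, the level will rise toward this value.)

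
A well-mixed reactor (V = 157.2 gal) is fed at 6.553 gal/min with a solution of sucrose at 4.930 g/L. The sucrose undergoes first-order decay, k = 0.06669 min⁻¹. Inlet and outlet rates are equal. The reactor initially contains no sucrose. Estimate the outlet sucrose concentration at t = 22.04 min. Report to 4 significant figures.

1.722 g/L

V dC/dt = Q(C_in − C) − k V C.
This is linear with rate a = Q/V + k = 0.108376 min⁻¹.
C_ss = Q C_in/(Q + kV) = 1.89628 g/L; C(t) = C_ss + (C₀ − C_ss) e^(−a t).
C(22.04) = 1.89628 + (-1.89628)·e^(−0.108376·22.04) = 1.89628 + (-1.89628)·0.0917579 = 1.72228 g/L.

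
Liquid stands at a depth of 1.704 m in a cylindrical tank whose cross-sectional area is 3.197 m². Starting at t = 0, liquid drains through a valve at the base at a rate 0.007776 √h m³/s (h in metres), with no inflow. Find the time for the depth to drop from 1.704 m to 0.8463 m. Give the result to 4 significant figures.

A dh/dt = −Q_out = −0.007776 √h.
Separate and integrate: 2(√h − √h₀) = −(0.007776/A) t.
t = 2A(√h₀ − √h)/0.007776 = 2·3.197·(√1.704 − √0.8463)/0.007776
  = 6.39400 × (1.30537 − 0.919946) / 0.007776 = 316.927 s.

316.9 s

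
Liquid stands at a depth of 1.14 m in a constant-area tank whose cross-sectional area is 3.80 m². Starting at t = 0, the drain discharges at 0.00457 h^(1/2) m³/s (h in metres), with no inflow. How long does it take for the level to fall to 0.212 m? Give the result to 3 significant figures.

A dh/dt = −Q_out = −0.00457 √h.
∫ h^(−1/2) dh = −(0.00457/A) ∫ dt, giving 2√h = 2√h₀ − (0.00457/A) t.
t = 2A(√h₀ − √h)/0.00457 = 2·3.80·(√1.14 − √0.212)/0.00457
  = 7.6000 × (1.0677 − 0.46043) / 0.00457 = 1009.9 s.

1010 s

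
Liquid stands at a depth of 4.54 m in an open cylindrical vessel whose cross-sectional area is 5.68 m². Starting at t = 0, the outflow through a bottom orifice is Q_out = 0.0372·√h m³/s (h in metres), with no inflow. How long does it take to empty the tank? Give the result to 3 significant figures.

A dh/dt = −Q_out = −0.0372 √h.
Separate and integrate: 2(√h − √h₀) = −(0.0372/A) t.
Tank is empty when √h = 0: t_empty = 2A√h₀/0.0372.
t_empty = 2·5.68·√4.54/0.0372 = 11.360·2.1307/0.0372 = 650.67 s.

651 s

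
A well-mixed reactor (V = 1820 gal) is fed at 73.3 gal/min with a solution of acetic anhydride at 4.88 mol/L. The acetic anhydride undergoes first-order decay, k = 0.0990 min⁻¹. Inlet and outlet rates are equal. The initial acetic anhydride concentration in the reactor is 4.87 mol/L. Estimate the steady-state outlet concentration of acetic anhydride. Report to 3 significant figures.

1.41 mol/L

Species balance: V dC/dt = Q C_in − Q C − k V C.
At steady state: 0 = Q C_in − (Q + kV) C_ss, so C_ss = Q C_in/(Q + kV).
C_ss = 73.3·4.88/(73.3 + 0.0990·1820) = 357.70/253.48 = 1.4112 mol/L.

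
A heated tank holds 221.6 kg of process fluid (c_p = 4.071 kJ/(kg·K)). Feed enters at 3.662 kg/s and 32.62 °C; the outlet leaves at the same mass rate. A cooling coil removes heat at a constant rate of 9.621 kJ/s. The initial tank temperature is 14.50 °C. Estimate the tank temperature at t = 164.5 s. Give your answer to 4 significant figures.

M c_p dT/dt = ṁ c_p (T_in − T) − Q̇.
τ = M/ṁ = 60.5134 s; T_ss = T_in − Q̇/(ṁ c_p) = 32.62 − 9.621/(3.662·4.071) = 31.9746 °C.
Integrating: T(t) = T_ss + (T₀ − T_ss) e^(−t/τ).
T(164.5) = 31.9746 + (-17.4746)·e^(−164.5/60.5134) = 31.9746 + (-17.4746)·0.0659798 = 30.8217 °C.

30.82 °C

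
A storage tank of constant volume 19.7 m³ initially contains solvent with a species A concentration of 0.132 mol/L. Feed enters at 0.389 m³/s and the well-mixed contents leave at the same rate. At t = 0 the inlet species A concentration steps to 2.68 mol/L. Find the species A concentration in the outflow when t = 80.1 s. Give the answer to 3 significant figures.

Species balance on the tank: V dC/dt = Q(C_in − C).
So dC/dt = (C_in − C)/τ with τ = V/Q = 19.7/0.389 = 50.643 s.
C approaches C_in exponentially: C(t) = C_in + (C₀ − C_in) e^(−t/τ).
C(80.1) = 2.68 + (0.132 − 2.68)·e^(−80.1/50.643) = 2.68 + (-2.5480)·0.20563 = 2.1561 mol/L.

2.16 mol/L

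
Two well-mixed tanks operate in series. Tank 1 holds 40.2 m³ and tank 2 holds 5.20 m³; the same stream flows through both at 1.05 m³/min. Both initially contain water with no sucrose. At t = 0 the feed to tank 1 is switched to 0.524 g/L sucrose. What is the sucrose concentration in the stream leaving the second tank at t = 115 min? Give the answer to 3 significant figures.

Each tank obeys Vᵢ dCᵢ/dt = Q(Cᵢ₋₁ − Cᵢ), so τᵢ = Vᵢ/Q.
τ₁ = 40.2/1.05 = 38.286 min; τ₂ = 5.20/1.05 = 4.9524 min.
Solving the cascade with C₁(0)=C₂(0)=0 gives C₂(t) = C_in[1 − (τ₁ e^(−t/τ₁) − τ₂ e^(−t/τ₂))/(τ₁ − τ₂)].
At t = 115: e^(−t/τ₁) = 0.049602, e^(−t/τ₂) = 8.2259e-11.
C₂ = 0.524·[1 − (38.286·0.049602 − 4.9524·8.2259e-11)/(33.333)] = 0.524·0.94303 = 0.49415 g/L.

0.494 g/L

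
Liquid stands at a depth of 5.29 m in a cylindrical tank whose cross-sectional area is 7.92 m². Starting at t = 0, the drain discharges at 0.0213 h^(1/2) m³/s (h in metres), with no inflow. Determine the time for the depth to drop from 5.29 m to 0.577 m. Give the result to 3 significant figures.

1150 s

With no inflow, A dh/dt = −0.0213 √h.
∫ h^(−1/2) dh = −(0.0213/A) ∫ dt, giving 2√h = 2√h₀ − (0.0213/A) t.
t = 2A(√h₀ − √h)/0.0213 = 2·7.92·(√5.29 − √0.577)/0.0213
  = 15.840 × (2.3000 − 0.75961) / 0.0213 = 1145.5 s.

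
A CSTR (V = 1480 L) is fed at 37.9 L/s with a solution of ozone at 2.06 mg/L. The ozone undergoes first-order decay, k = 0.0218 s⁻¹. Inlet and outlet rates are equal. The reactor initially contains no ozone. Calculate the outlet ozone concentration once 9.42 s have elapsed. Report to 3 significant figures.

Species balance: V dC/dt = Q C_in − Q C − k V C.
dC/dt = (Q/V) C_in − (Q/V + k) C; effective rate a = Q/V + k = 0.025608 + 0.0218 = 0.047408 s⁻¹.
C_ss = Q C_in/(Q + kV) = 1.1127 mg/L; C(t) = C_ss + (C₀ − C_ss) e^(−a t).
C(9.42) = 1.1127 + (-1.1127)·e^(−0.047408·9.42) = 1.1127 + (-1.1127)·0.63981 = 0.40080 mg/L.

0.401 mg/L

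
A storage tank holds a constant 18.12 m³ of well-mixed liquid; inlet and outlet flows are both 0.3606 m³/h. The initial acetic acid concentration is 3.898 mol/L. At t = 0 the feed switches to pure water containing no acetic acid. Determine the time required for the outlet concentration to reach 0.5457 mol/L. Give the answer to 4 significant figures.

Species balance on the tank: V dC/dt = Q(C_in − C), so τ = V/Q = 50.2496 h.
C(t) = C_in + (C₀ − C_in) e^(−t/τ). Set C = 0.5457 and solve for t:
e^(−t/τ) = (C − C_in)/(C₀ − C_in) = (0.5457 − 0)/(3.898 − 0) = 0.139995
t = −τ ln(…) = 50.2496 × 1.96615 = 98.7982 h.

98.80 h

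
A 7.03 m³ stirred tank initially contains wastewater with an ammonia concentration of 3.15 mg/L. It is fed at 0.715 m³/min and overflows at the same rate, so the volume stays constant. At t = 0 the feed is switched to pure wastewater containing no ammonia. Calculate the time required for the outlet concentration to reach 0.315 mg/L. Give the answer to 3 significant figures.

Mass balance on the solute (V constant): V dC/dt = Q(C_in − C), so τ = V/Q = 9.8322 min.
C(t) = C_in + (C₀ − C_in) e^(−t/τ). Set C = 0.315 and solve for t:
e^(−t/τ) = (C − C_in)/(C₀ − C_in) = (0.315 − 0)/(3.15 − 0) = 0.10000
t = −τ ln(…) = 9.8322 × 2.3026 = 22.639 min.

22.6 min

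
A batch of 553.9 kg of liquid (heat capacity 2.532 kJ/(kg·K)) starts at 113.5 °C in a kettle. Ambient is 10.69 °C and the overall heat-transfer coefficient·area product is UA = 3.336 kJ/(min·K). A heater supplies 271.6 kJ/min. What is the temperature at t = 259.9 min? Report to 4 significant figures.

M c_p dT/dt = −UA(T − T_amb) + Q̇.
dT/dt = (T_ss − T)/τ with T_ss = T_amb + Q̇/UA = 10.69 + 271.6/3.336 = 92.1049 °C, τ = M c_p/UA = 553.9·2.532/3.336 = 420.406 min.
Solution: T(t) = T_ss + (T₀ − T_ss) e^(−t/τ).
T(259.9) = 92.1049 + (21.3951)·0.538907 = 103.635 °C.

103.6 °C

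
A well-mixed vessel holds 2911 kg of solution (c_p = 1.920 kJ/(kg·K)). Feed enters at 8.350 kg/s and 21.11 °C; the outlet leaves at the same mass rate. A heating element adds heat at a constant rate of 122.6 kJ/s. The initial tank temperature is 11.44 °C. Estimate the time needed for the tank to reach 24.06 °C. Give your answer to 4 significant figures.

Unsteady energy balance on the tank contents: M c_p dT/dt = ṁ c_p (T_in − T) + 122.6.
τ = M/ṁ = 348.623 s; T_ss = T_in + Q̇/(ṁ c_p) = 28.7572 °C.
T(t) = T_ss + (T₀ − T_ss) e^(−t/τ). Set T = 24.06:
e^(−t/τ) = (24.06 − 28.7572)/(11.44 − 28.7572) = 0.271245
t = −348.623 · ln(0.271245) = 454.860 s.

454.9 s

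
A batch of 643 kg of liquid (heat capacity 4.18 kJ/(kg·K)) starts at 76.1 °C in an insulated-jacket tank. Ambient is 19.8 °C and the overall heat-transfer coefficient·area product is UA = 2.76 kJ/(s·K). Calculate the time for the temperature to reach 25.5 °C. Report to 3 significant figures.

2230 s

M c_p dT/dt = −UA(T − T_amb).
τ = M c_p/UA = 973.82 s; T_ss = T_amb = 19.800 °C.
T(t) = T_ss + (T₀ − T_ss)e^(−t/τ); set T = 25.5:
t = −τ ln[(T − T_ss)/(T₀ − T_ss)] = −973.82 · ln(0.10124) = 2230.3 s.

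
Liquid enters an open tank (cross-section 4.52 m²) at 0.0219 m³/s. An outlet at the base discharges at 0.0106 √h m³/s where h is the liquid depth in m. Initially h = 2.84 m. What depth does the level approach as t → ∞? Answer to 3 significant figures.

4.27 m

Level balance: A dh/dt = 0.0219 − 0.0106 √h. Setting dh/dt = 0:
Q_in = 0.0106 √h_ss ⇒ √h_ss = 0.0219/0.0106 = 2.0660.
h_ss = 2.0660² = 4.2685 m. (Since h₀ = 2.84 m < h_ss, the level will rise toward this value.)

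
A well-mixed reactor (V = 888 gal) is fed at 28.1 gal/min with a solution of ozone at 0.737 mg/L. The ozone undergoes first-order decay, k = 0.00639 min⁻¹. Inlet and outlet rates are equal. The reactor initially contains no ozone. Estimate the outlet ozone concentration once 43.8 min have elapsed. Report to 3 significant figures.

V dC/dt = Q(C_in − C) − k V C.
dC/dt = (Q/V) C_in − (Q/V + k) C; effective rate a = Q/V + k = 0.031644 + 0.00639 = 0.038034 min⁻¹.
C_ss = Q C_in/(Q + kV) = 0.61318 mg/L; C(t) = C_ss + (C₀ − C_ss) e^(−a t).
C(43.8) = 0.61318 + (-0.61318)·e^(−0.038034·43.8) = 0.61318 + (-0.61318)·0.18902 = 0.49728 mg/L.

0.497 mg/L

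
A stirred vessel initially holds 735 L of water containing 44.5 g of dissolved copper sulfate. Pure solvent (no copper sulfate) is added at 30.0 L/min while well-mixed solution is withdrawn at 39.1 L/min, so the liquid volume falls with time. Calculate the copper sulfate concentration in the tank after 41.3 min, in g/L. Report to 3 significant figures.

0.00571 g/L

Total volume: dV/dt = Q_in − Q_out = -9.1000 L/min, so V(t) = 735 − 9.1000 t and V(41.3) = 359.17 L.
Solute balance: dm/dt = 0 − Q_out C = −Q_out m/V(t).
dm/m = −Q_out dt/(V₀ − 9.1000 t); integrating gives ln(m/m₀) = −(Q_out/(Q_in−Q_out)) ln(V/V₀).
m = m₀ (V₀/V)^(Q_out/(Q_in−Q_out)) = 44.5 × (735/359.17)^(-4.2967) = 2.0518 g.
C = m/V = 2.0518/359.17 = 0.0057127 g/L.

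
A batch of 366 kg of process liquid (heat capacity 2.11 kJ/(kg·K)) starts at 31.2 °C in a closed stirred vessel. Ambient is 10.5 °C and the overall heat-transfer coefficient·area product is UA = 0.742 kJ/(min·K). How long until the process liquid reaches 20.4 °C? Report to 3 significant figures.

768 min

M c_p dT/dt = −UA(T − T_amb).
τ = M c_p/UA = 1040.8 min; T_ss = T_amb = 10.500 °C.
T(t) = T_ss + (T₀ − T_ss)e^(−t/τ); set T = 20.4:
t = −τ ln[(T − T_ss)/(T₀ − T_ss)] = −1040.8 · ln(0.47826) = 767.68 min.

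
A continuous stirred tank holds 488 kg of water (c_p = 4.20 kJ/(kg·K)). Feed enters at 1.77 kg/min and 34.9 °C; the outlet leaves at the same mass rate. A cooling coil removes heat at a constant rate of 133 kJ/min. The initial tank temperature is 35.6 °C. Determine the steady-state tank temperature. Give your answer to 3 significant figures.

First-law balance (no shaft work): M c_p dT/dt = ṁ c_p (T_in − T) − 133.
At steady state dT/dt = 0 ⇒ T_ss = T_in − Q̇/(ṁ c_p) = 34.9 − 133/(1.77·4.20) = 17.009 °C.

17.0 °C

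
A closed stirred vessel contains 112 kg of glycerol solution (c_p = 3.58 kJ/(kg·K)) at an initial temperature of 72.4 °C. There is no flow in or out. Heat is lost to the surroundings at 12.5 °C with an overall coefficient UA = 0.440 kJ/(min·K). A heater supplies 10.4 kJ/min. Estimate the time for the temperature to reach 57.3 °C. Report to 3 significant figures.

491 min

Lumped-capacitance energy balance: M c_p dT/dt = UA(T_amb − T) + Q̇.
τ = M c_p/UA = 911.27 min; T_ss = T_amb + Q̇/UA = 12.5 + 10.4/0.440 = 36.136 °C.
T(t) = T_ss + (T₀ − T_ss)e^(−t/τ); set T = 57.3:
t = −τ ln[(T − T_ss)/(T₀ − T_ss)] = −911.27 · ln(0.58360) = 490.75 min.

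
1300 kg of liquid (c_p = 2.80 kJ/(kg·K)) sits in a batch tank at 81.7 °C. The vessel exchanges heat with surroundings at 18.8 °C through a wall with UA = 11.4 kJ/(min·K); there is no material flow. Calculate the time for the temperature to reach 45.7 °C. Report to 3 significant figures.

271 min

Lumped-capacitance energy balance: M c_p dT/dt = UA(T_amb − T).
τ = M c_p/UA = 319.30 min; T_ss = T_amb = 18.800 °C.
T(t) = T_ss + (T₀ − T_ss)e^(−t/τ); set T = 45.7:
t = −τ ln[(T − T_ss)/(T₀ − T_ss)] = −319.30 · ln(0.42766) = 271.22 min.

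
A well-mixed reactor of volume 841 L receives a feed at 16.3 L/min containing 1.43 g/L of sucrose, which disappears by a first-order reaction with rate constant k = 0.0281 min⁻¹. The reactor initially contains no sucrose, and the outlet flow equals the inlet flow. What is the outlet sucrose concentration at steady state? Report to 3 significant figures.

0.584 g/L

Species balance: V dC/dt = Q C_in − Q C − k V C.
Steady state (dC/dt = 0): C_ss = Q C_in/(Q + kV) = C_in/(1 + kV/Q).
C_ss = 16.3·1.43/(16.3 + 0.0281·841) = 23.309/39.932 = 0.58372 g/L.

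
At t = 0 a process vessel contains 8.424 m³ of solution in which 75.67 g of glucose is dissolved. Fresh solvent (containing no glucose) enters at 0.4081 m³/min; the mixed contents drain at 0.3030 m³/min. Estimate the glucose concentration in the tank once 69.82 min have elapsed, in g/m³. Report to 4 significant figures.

0.7886 g/m³

Let m(t) be the amount of glucose. Volume: V(t) = V₀ + (Q_in − Q_out) t = 8.424 + 0.105100 t; V(69.82) = 15.7621 m³.
No glucose enters, so dm/dt = −Q_out · (m/V).
dm/m = −Q_out dt/(V₀ + 0.105100 t); integrating gives ln(m/m₀) = −(Q_out/(Q_in−Q_out)) ln(V/V₀).
m = m₀ (V₀/V)^(Q_out/(Q_in−Q_out)) = 75.67 × (8.424/15.7621)^(2.88297) = 12.4303 g.
C = m/V = 12.4303/15.7621 = 0.788621 g/m³.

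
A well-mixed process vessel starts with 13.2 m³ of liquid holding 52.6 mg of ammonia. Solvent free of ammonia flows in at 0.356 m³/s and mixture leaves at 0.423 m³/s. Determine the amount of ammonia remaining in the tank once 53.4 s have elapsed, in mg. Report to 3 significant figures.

7.15 mg

Let m(t) be the amount of ammonia. Volume: V(t) = V₀ + (Q_in − Q_out) t = 13.2 − 0.067000 t; V(53.4) = 9.6222 m³.
Species balance (pure solvent in): dm/dt = −Q_out · m/V(t).
Separate: dm/m = −Q_out dt/V(t) ⇒ ln(m/m₀) = −(Q_out/(Q_in−Q_out)) ln(V/V₀).
m = m₀ (V₀/V)^(Q_out/(Q_in−Q_out)) = 52.6 × (13.2/9.6222)^(-6.3134) = 7.1475 mg.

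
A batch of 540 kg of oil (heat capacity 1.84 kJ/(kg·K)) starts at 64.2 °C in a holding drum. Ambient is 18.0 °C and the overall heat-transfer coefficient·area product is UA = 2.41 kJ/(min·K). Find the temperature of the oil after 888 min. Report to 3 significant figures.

23.4 °C

Heat balance on the well-mixed liquid: M c_p dT/dt = −UA(T − T_amb).
dT/dt = (T_ss − T)/τ with T_ss = T_amb = 18.000 °C, τ = M c_p/UA = 540·1.84/2.41 = 412.28 min.
T approaches T_ss exponentially: T(t) = T_ss + (T₀ − T_ss) e^(−t/τ).
T(888) = 18.000 + (46.200)·0.11603 = 23.361 °C.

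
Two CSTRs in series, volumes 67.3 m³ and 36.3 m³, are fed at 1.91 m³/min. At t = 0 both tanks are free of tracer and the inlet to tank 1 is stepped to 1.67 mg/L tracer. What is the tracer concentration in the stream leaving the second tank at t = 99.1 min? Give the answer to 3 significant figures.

1.46 mg/L

Time constants: τᵢ = Vᵢ/Q for each well-mixed tank.
τ₁ = 67.3/1.91 = 35.236 min; τ₂ = 36.3/1.91 = 19.005 min.
Tank 1: C₁ = C_in(1 − e^(−t/τ₁)). Tank 2 (τ₁ ≠ τ₂): C₂ = C_in[1 − (τ₁ e^(−t/τ₁) − τ₂ e^(−t/τ₂))/(τ₁ − τ₂)].
At t = 99.1: e^(−t/τ₁) = 0.060055, e^(−t/τ₂) = 0.0054380.
C₂ = 1.67·[1 − (35.236·0.060055 − 19.005·0.0054380)/(16.230)] = 1.67·0.87599 = 1.4629 mg/L.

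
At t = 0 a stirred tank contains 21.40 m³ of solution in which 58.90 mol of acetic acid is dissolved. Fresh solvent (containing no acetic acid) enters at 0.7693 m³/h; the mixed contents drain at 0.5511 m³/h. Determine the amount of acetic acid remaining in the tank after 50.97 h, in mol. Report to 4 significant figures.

20.47 mol

Total volume: dV/dt = Q_in − Q_out = 0.218200 m³/h, so V(t) = 21.40 + 0.218200 t and V(50.97) = 32.5217 m³.
Species balance (pure solvent in): dm/dt = −Q_out · m/V(t).
Separate: dm/m = −Q_out dt/V(t) ⇒ ln(m/m₀) = −(Q_out/(Q_in−Q_out)) ln(V/V₀).
m = m₀ (V₀/V)^(Q_out/(Q_in−Q_out)) = 58.90 × (21.40/32.5217)^(2.52566) = 20.4670 mol.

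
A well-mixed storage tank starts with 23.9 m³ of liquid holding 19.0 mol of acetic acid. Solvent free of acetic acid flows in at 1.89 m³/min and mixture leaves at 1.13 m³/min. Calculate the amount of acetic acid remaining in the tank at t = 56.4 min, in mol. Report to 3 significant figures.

Let m(t) be the amount of acetic acid. Volume: V(t) = V₀ + (Q_in − Q_out) t = 23.9 + 0.76000 t; V(56.4) = 66.764 m³.
No acetic acid enters, so dm/dt = −Q_out · (m/V).
Separate: dm/m = −Q_out dt/V(t) ⇒ ln(m/m₀) = −(Q_out/(Q_in−Q_out)) ln(V/V₀).
m = m₀ (V₀/V)^(Q_out/(Q_in−Q_out)) = 19.0 × (23.9/66.764)^(1.4868) = 4.1248 mol.

4.12 mol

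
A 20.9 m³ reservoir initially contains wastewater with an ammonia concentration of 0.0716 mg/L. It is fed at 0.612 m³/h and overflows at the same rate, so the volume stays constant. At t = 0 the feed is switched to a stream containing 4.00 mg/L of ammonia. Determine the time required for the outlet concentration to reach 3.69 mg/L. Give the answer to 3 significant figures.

86.7 h

Unsteady species balance (constant V, well mixed): V dC/dt = Q(C_in − C), so τ = V/Q = 34.150 h.
C(t) = C_in + (C₀ − C_in) e^(−t/τ). Set C = 3.69 and solve for t:
e^(−t/τ) = (C − C_in)/(C₀ − C_in) = (3.69 − 4.00)/(0.0716 − 4.00) = 0.078913
t = −τ ln(…) = 34.150 × 2.5394 = 86.722 h.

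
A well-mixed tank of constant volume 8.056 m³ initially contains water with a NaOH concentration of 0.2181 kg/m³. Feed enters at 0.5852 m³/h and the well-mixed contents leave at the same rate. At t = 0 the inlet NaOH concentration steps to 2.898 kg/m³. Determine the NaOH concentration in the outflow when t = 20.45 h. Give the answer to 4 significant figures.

Species balance on the tank: V dC/dt = Q(C_in − C).
Rewrite as dC/dt + C/τ = C_in/τ, τ = V/Q = 13.7662 h.
This is linear first-order; C(t) = C_in + (C₀ − C_in) e^(−t/τ).
C(20.45) = 2.898 + (0.2181 − 2.898)·e^(−20.45/13.7662) = 2.898 + (-2.67990)·0.226385 = 2.29131 kg/m³.

2.291 kg/m³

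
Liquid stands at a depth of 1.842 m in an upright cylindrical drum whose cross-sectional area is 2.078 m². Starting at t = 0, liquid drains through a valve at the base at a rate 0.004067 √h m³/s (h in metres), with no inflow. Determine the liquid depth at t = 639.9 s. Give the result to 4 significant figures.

With no inflow, A dh/dt = −0.004067 √h.
∫ h^(−1/2) dh = −(0.004067/A) ∫ dt, giving 2√h = 2√h₀ − (0.004067/A) t.
√h = √1.842 − 0.004067·639.9/(2·2.078) = 1.35720 − 0.626197 = 0.731006.
h = 0.731006² = 0.534370 m.

0.5344 m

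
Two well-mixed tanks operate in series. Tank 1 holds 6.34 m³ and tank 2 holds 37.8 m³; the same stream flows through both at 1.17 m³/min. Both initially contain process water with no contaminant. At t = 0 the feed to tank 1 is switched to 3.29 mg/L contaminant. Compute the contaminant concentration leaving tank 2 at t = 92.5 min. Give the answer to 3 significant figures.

3.06 mg/L

Each tank obeys Vᵢ dCᵢ/dt = Q(Cᵢ₋₁ − Cᵢ), so τᵢ = Vᵢ/Q.
τ₁ = 6.34/1.17 = 5.4188 min; τ₂ = 37.8/1.17 = 32.308 min.
Tank 1: C₁ = C_in(1 − e^(−t/τ₁)). Tank 2 (τ₁ ≠ τ₂): C₂ = C_in[1 − (τ₁ e^(−t/τ₁) − τ₂ e^(−t/τ₂))/(τ₁ − τ₂)].
At t = 92.5: e^(−t/τ₁) = 3.8593e-08, e^(−t/τ₂) = 0.057092.
C₂ = 3.29·[1 − (5.4188·3.8593e-08 − 32.308·0.057092)/(-26.889)] = 3.29·0.93140 = 3.0643 mg/L.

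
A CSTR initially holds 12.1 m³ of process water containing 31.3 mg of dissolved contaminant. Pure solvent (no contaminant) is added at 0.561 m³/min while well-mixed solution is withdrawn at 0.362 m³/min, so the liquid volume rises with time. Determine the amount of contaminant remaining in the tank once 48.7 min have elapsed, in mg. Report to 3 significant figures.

10.7 mg

Total volume: dV/dt = Q_in − Q_out = 0.19900 m³/min, so V(t) = 12.1 + 0.19900 t and V(48.7) = 21.791 m³.
Species balance (pure solvent in): dm/dt = −Q_out · m/V(t).
Separate: dm/m = −Q_out dt/V(t) ⇒ ln(m/m₀) = −(Q_out/(Q_in−Q_out)) ln(V/V₀).
m = m₀ (V₀/V)^(Q_out/(Q_in−Q_out)) = 31.3 × (12.1/21.791)^(1.8191) = 10.734 mg.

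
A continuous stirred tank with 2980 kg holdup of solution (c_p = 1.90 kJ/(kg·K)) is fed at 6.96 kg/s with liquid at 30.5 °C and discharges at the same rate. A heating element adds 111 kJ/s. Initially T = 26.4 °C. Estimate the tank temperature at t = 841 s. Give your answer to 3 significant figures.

Heat balance on the well-mixed liquid: M c_p dT/dt = ṁ c_p (T_in − T) + 111.
τ = M/ṁ = 428.16 s; T_ss = T_in + Q̇/(ṁ c_p) = 30.5 + 111/(6.96·1.90) = 38.894 °C.
T approaches T_ss exponentially: T(t) = T_ss + (T₀ − T_ss) e^(−t/τ).
T(841) = 38.894 + (-12.494)·e^(−841/428.16) = 38.894 + (-12.494)·0.14027 = 37.141 °C.

37.1 °C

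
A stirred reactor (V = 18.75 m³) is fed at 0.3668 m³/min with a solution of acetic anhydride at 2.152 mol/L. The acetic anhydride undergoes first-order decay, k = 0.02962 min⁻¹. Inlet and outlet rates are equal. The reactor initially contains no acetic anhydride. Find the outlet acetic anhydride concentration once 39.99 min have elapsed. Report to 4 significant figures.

0.7362 mol/L

Accumulation = in − out − consumed: V dC/dt = Q C_in − Q C − k V C.
dC/dt = (Q/V) C_in − (Q/V + k) C; effective rate a = Q/V + k = 0.0195627 + 0.02962 = 0.0491827 min⁻¹.
C_ss = Q C_in/(Q + kV) = 0.855969 mol/L; C(t) = C_ss + (C₀ − C_ss) e^(−a t).
C(39.99) = 0.855969 + (-0.855969)·e^(−0.0491827·39.99) = 0.855969 + (-0.855969)·0.139902 = 0.736218 mol/L.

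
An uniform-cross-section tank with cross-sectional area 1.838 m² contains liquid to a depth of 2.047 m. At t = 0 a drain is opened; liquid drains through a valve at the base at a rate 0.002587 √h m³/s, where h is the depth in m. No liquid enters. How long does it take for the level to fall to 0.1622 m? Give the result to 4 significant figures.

Accumulation of liquid (constant cross-section A): A dh/dt = −0.002587 √h.
Separate and integrate: 2(√h − √h₀) = −(0.002587/A) t.
t = 2A(√h₀ − √h)/0.002587 = 2·1.838·(√2.047 − √0.1622)/0.002587
  = 3.67600 × (1.43073 − 0.402741) / 0.002587 = 1460.73 s.

1461 s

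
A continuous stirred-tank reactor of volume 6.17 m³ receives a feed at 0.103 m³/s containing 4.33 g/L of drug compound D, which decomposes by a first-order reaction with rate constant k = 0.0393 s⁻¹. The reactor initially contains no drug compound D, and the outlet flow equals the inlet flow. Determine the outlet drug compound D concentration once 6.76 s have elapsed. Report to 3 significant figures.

0.407 g/L

Species balance: V dC/dt = Q C_in − Q C − k V C.
dC/dt = (Q/V) C_in − (Q/V + k) C; effective rate a = Q/V + k = 0.016694 + 0.0393 = 0.055994 s⁻¹.
C_ss = Q C_in/(Q + kV) = 1.2909 g/L; C(t) = C_ss + (C₀ − C_ss) e^(−a t).
C(6.76) = 1.2909 + (-1.2909)·e^(−0.055994·6.76) = 1.2909 + (-1.2909)·0.68488 = 0.40680 g/L.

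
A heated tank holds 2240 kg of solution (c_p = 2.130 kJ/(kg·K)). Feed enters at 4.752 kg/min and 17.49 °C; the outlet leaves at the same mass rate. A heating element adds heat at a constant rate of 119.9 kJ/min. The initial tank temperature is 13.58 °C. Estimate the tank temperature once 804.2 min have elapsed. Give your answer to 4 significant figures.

26.47 °C

M c_p dT/dt = ṁ c_p (T_in − T) + Q̇.
τ = M/ṁ = 471.380 min; T_ss = T_in + Q̇/(ṁ c_p) = 17.49 + 119.9/(4.752·2.130) = 29.3358 °C.
This is linear first-order; T(t) = T_ss + (T₀ − T_ss) e^(−t/τ).
T(804.2) = 29.3358 + (-15.7558)·e^(−804.2/471.380) = 29.3358 + (-15.7558)·0.181581 = 26.4748 °C.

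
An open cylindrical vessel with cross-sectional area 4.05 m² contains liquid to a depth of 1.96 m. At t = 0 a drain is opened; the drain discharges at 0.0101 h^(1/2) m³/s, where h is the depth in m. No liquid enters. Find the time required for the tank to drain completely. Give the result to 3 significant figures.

A dh/dt = −Q_out = −0.0101 √h.
∫ h^(−1/2) dh = −(0.0101/A) ∫ dt, giving 2√h = 2√h₀ − (0.0101/A) t.
Tank is empty when √h = 0: t_empty = 2A√h₀/0.0101.
t_empty = 2·4.05·√1.96/0.0101 = 8.1000·1.4000/0.0101 = 1122.8 s.

1120 s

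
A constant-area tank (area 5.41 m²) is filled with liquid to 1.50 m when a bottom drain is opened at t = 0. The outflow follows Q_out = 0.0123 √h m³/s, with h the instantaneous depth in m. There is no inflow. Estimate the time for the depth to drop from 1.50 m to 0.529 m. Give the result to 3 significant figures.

438 s

With no inflow, A dh/dt = −0.0123 √h.
Separate and integrate: 2(√h − √h₀) = −(0.0123/A) t.
t = 2A(√h₀ − √h)/0.0123 = 2·5.41·(√1.50 − √0.529)/0.0123
  = 10.820 × (1.2247 − 0.72732) / 0.0123 = 437.57 s.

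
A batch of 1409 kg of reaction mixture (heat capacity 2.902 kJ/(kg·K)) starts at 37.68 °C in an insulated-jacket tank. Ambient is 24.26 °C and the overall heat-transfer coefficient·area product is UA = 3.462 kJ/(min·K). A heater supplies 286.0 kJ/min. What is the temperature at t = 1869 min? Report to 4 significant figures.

92.65 °C

M c_p dT/dt = −UA(T − T_amb) + Q̇.
dT/dt = (T_ss − T)/τ with T_ss = T_amb + Q̇/UA = 24.26 + 286.0/3.462 = 106.871 °C, τ = M c_p/UA = 1409·2.902/3.462 = 1181.09 min.
This is linear first-order; T(t) = T_ss + (T₀ − T_ss) e^(−t/τ).
T(1869) = 106.871 + (-69.1912)·0.205473 = 92.6543 °C.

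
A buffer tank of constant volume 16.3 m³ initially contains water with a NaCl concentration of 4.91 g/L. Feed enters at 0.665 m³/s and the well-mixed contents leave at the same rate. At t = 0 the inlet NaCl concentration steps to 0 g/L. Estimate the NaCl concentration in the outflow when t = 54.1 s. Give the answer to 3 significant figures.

0.540 g/L

Accumulation = in − out for the solute gives V dC/dt = Q(C_in − C).
Rewrite as dC/dt + C/τ = C_in/τ, τ = V/Q = 24.511 s.
Solution: C(t) = C_in + (C₀ − C_in) e^(−t/τ).
C(54.1) = 0 + (4.91 − 0)·e^(−54.1/24.511) = 0 + (4.9100)·0.11001 = 0.54017 g/L.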